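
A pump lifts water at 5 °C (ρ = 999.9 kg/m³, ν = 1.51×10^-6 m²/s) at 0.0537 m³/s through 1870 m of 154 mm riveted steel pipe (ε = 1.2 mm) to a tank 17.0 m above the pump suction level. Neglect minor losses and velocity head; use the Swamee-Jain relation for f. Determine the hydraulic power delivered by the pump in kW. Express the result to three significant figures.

P_hyd ≈ 105 kW

V = 4Q/(πD²) = 2.883 m/s; Re = 2.94×10^5; ε/D = 0.00779; f = 0.03526
h_f = f(L/D)V²/2g = 181.4 m
Total head H = z + h_f = 17.0 + 181.4 = 198.4 m
P_hyd = ρgQH = 999.9·9.81·0.0537·198.4 = 104.5 kW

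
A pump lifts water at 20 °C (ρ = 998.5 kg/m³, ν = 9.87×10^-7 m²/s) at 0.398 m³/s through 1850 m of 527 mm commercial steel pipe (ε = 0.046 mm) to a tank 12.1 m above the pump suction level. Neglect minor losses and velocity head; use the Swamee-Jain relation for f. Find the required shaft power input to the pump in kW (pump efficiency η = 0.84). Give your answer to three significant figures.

P_shaft ≈ 93.1 kW

V = 4Q/(πD²) = 1.825 m/s; Re = 9.74×10^5; ε/D = 8.73×10^-5; f = 0.01335
h_f = f(L/D)V²/2g = 7.950 m
Total head H = z + h_f = 12.1 + 7.950 = 20.05 m
P_hyd = ρgQH = 998.5·9.81·0.398·20.05 = 78.17 kW
P_shaft = P_hyd/η = 78.17/0.84 = 93.05 kW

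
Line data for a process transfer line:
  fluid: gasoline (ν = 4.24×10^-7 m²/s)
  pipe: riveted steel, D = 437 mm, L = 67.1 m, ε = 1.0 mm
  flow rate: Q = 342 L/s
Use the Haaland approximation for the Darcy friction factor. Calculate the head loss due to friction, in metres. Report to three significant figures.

h_f ≈ 0.993 m

V = 4Q/(πD²) = 4·0.342/(π·0.437²) = 2.280 m/s
Re = VD/ν = 2.280·0.437/4.24×10^-7 = 2.35×10^6 → turbulent
ε/D = 1.0/437 = 0.00229
Haaland: f = 0.02439
h_f = f(L/D)V²/(2g) = 0.02439·(67.1/0.437)·2.280²/(2·9.81) = 0.9926 m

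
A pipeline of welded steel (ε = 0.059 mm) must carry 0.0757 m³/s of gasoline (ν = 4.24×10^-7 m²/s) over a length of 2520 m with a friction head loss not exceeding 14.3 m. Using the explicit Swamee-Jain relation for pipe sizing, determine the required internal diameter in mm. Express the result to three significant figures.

Swamee-Jain (Type III): D = 0.66·[ε^1.25·(LQ²/(gh_f))^4.75 + ν·Q^9.4·(L/(gh_f))^5.2]^0.04
LQ²/(gh_f) = 0.1029; L/(gh_f) = 17.96
Term 1 = ε^1.25·(…)^4.75 = 1.06×10^-10; Term 2 = ν·Q^9.4·(…)^5.2 = 4.11×10^-11
D = 0.66·(1.06×10^-10 + 4.11×10^-11)^0.04 = 0.2668 m = 267 mm
Check: V = 1.35 m/s, Re = 8.52×10^5, f = 0.01513, h_f = 13.4 m ≈ 14.3 m ✓

D ≈ 267 mm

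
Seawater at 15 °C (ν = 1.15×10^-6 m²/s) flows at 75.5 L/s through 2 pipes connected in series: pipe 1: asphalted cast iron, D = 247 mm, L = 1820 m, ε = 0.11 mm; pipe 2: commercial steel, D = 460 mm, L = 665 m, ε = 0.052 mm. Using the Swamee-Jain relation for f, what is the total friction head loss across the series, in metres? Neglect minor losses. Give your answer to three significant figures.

H ≈ 16.9 m

Pipe 1: V = 1.576 m/s, Re = 3.38×10^5, ε/D = 4.45×10^-4, f = 0.01785, h_1 = f(L/D)V²/2g = 16.64 m
Pipe 2: V = 0.4543 m/s, Re = 1.82×10^5, ε/D = 1.13×10^-4, f = 0.01674, h_2 = f(L/D)V²/2g = 0.2546 m
Series → Q common, losses add: H = Σh = 16.90 m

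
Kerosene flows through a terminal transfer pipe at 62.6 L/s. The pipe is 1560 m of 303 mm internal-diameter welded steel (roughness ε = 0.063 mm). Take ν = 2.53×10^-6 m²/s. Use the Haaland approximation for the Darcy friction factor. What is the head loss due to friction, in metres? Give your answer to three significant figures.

h_f ≈ 3.69 m

V = 4Q/(πD²) = 4·0.0626/(π·0.303²) = 0.8682 m/s
Re = VD/ν = 0.8682·0.303/2.53×10^-6 = 1.04×10^5 → turbulent
ε/D = 0.063/303 = 2.08×10^-4
Haaland: f = 0.01865
h_f = f(L/D)V²/(2g) = 0.01865·(1560/0.303)·0.8682²/(2·9.81) = 3.689 m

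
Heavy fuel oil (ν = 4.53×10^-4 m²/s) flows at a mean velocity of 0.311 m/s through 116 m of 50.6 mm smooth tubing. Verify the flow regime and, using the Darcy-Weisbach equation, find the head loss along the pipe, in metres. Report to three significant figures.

Re = VD/ν = 0.311·0.05060/4.53×10^-4 = 34.7 → laminar (Re < 2300)
f = 64/Re = 1.842
h_f = f(L/D)V²/(2g) = 1.842·(116/0.05060)·0.311²/(2·9.81) = 20.82 m

h_f ≈ 20.8 m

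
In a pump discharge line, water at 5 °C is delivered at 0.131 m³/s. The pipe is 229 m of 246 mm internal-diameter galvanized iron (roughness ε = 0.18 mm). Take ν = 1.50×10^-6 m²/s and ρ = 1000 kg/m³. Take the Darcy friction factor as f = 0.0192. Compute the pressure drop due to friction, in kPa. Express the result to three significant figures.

Δp ≈ 67.9 kPa

V = 4Q/(πD²) = 4·0.131/(π·0.246²) = 2.756 m/s
h_f = f(L/D)V²/(2g) = 0.01920·(229/0.246)·2.756²/(2·9.81) = 6.920 m
Δp = ρg·h_f = 1000·9.81·6.920 = 67.89 kPa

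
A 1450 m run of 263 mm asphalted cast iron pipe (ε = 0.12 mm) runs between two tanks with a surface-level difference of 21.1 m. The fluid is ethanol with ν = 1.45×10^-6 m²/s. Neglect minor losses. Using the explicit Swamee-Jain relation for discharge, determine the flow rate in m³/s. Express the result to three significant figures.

Swamee-Jain (Type II): Q = -0.965·√(gD⁵h_f/L)·ln[ε/(3.7D) + √(3.17ν²L/(gD³h_f))]
√(gD⁵h_f/L) = √(9.81·0.263⁵·21.1/1450) = 0.01340
ε/(3.7D) = 1.23×10^-4; √(3.17ν²L/(gD³h_f)) = 5.07×10^-5
Q = -0.965·0.01340·ln(1.740×10^-4) = 0.1120 m³/s
Check: V = 2.06 m/s, Re = 3.74×10^5, f = 0.01780, h_f = 21.2 m ≈ 21.1 m ✓

Q ≈ 0.112 m³/s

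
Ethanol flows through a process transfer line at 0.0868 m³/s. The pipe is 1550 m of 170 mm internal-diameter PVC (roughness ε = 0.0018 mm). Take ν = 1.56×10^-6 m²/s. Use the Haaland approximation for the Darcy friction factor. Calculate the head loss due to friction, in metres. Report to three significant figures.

V = 4Q/(πD²) = 4·0.0868/(π·0.170²) = 3.824 m/s
Re = VD/ν = 3.824·0.170/1.56×10^-6 = 4.17×10^5 → turbulent
ε/D = 0.0018/170 = 1.06×10^-5
Haaland: f = 0.01361
h_f = f(L/D)V²/(2g) = 0.01361·(1550/0.170)·3.824²/(2·9.81) = 92.46 m

h_f ≈ 92.5 m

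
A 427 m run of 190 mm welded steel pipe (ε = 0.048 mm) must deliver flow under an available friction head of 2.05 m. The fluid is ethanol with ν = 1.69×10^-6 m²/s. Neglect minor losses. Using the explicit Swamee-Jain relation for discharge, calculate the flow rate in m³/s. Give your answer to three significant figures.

Swamee-Jain (Type II): Q = -0.965·√(gD⁵h_f/L)·ln[ε/(3.7D) + √(3.17ν²L/(gD³h_f))]
√(gD⁵h_f/L) = √(9.81·0.190⁵·2.05/427) = 0.003415
ε/(3.7D) = 6.83×10^-5; √(3.17ν²L/(gD³h_f)) = 1.67×10^-4
Q = -0.965·0.003415·ln(2.357×10^-4) = 0.02753 m³/s
Check: V = 0.971 m/s, Re = 1.09×10^5, f = 0.01900, h_f = 2.05 m ≈ 2.05 m ✓

Q ≈ 0.0275 m³/s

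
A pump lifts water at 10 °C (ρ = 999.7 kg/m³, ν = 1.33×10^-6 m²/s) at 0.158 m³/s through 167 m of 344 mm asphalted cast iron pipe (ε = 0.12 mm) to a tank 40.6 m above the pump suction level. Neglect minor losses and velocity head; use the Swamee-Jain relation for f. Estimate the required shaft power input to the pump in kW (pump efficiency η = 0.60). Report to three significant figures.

P_shaft ≈ 108 kW

V = 4Q/(πD²) = 1.700 m/s; Re = 4.40×10^5; ε/D = 3.49×10^-4; f = 0.01689
h_f = f(L/D)V²/2g = 1.208 m
Total head H = z + h_f = 40.6 + 1.208 = 41.81 m
P_hyd = ρgQH = 999.7·9.81·0.158·41.81 = 64.78 kW
P_shaft = P_hyd/η = 64.78/0.60 = 108.0 kW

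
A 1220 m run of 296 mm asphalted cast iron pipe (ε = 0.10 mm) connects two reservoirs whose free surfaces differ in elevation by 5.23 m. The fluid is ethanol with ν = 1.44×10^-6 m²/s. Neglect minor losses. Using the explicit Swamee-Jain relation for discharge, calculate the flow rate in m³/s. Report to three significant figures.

Q ≈ 0.0819 m³/s

Swamee-Jain (Type II): Q = -0.965·√(gD⁵h_f/L)·ln[ε/(3.7D) + √(3.17ν²L/(gD³h_f))]
√(gD⁵h_f/L) = √(9.81·0.296⁵·5.23/1220) = 0.009775
ε/(3.7D) = 9.13×10^-5; √(3.17ν²L/(gD³h_f)) = 7.76×10^-5
Q = -0.965·0.009775·ln(1.689×10^-4) = 0.08194 m³/s
Check: V = 1.19 m/s, Re = 2.45×10^5, f = 0.01765, h_f = 5.26 m ≈ 5.23 m ✓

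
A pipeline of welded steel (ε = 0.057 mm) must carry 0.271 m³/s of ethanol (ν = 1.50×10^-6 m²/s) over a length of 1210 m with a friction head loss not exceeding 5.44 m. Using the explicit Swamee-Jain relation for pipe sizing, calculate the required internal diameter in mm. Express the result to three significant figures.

Swamee-Jain (Type III): D = 0.66·[ε^1.25·(LQ²/(gh_f))^4.75 + ν·Q^9.4·(L/(gh_f))^5.2]^0.04
LQ²/(gh_f) = 1.665; L/(gh_f) = 22.67
Term 1 = ε^1.25·(…)^4.75 = 5.58×10^-5; Term 2 = ν·Q^9.4·(…)^5.2 = 7.85×10^-5
D = 0.66·(5.58×10^-5 + 7.85×10^-5)^0.04 = 0.4620 m = 462 mm
Check: V = 1.62 m/s, Re = 4.98×10^5, f = 0.01474, h_f = 5.14 m ≈ 5.44 m ✓

D ≈ 462 mm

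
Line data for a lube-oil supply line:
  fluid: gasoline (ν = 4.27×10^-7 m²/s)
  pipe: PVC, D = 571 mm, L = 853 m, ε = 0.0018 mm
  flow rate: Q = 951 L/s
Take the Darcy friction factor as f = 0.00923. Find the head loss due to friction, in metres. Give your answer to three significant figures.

V = 4Q/(πD²) = 4·0.951/(π·0.571²) = 3.714 m/s
h_f = f(L/D)V²/(2g) = 0.009230·(853/0.571)·3.714²/(2·9.81) = 9.693 m

h_f ≈ 9.69 m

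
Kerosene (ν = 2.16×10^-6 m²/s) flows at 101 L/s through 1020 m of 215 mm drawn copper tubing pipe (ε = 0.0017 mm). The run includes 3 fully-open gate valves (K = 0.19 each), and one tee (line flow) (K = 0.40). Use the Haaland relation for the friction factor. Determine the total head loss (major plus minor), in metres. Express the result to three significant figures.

H_L ≈ 27.7 m

V = 4Q/(πD²) = 2.782 m/s; V²/2g = 0.3945 m
Re = 2.77×10^5, ε/D = 7.91×10^-6 → f = 0.01462 (Haaland)
Major: h_f = f(L/D)·V²/2g = 0.01462·4744·0.3945 = 27.36 m
Minor: ΣK = 0.970; h_m = ΣK·V²/2g = 0.3826 m
Total H_L = 27.36 + 0.3826 = 27.74 m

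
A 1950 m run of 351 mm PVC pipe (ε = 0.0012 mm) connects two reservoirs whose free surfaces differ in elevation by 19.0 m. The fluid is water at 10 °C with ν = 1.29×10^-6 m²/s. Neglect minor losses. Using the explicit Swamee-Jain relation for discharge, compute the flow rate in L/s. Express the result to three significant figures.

Q ≈ 222 L/s

Swamee-Jain (Type II): Q = -0.965·√(gD⁵h_f/L)·ln[ε/(3.7D) + √(3.17ν²L/(gD³h_f))]
√(gD⁵h_f/L) = √(9.81·0.351⁵·19.0/1950) = 0.02257
ε/(3.7D) = 9.24×10^-7; √(3.17ν²L/(gD³h_f)) = 3.57×10^-5
Q = -0.965·0.02257·ln(3.665×10^-5) = 0.2224 m³/s
Check: V = 2.30 m/s, Re = 6.25×10^5, f = 0.01265, h_f = 18.9 m ≈ 19.0 m ✓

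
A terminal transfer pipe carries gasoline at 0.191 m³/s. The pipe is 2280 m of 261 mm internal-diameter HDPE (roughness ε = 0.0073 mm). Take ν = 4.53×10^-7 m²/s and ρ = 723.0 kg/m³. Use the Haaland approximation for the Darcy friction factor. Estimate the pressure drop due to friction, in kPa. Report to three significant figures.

V = 4Q/(πD²) = 4·0.191/(π·0.261²) = 3.570 m/s
Re = VD/ν = 3.570·0.261/4.53×10^-7 = 2.06×10^6 → turbulent
ε/D = 0.0073/261 = 2.80×10^-5
Haaland: f = 0.01113
h_f = f(L/D)V²/(2g) = 0.01113·(2280/0.261)·3.570²/(2·9.81) = 63.16 m
Δp = ρg·h_f = 723.0·9.81·63.16 = 447.9 kPa

Δp ≈ 448 kPa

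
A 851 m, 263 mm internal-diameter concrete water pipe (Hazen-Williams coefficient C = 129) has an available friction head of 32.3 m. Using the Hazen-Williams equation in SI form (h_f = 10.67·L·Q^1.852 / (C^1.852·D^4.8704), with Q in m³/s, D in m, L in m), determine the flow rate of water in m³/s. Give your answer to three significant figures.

Q ≈ 0.183 m³/s

Rearranging: Q = [h_f·C^1.852·D^4.8704 / (10.67·L)]^(1/1.852)
Q = [32.3·129^1.852·0.263^4.8704 / (10.67·851)]^0.540 = 0.1832 m³/s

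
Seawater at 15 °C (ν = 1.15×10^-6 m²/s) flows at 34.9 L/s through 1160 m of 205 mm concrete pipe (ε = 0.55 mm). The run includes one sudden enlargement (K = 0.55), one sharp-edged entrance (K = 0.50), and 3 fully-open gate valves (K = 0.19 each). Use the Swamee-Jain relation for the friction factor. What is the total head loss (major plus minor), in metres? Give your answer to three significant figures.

H_L ≈ 8.58 m

V = 4Q/(πD²) = 1.057 m/s; V²/2g = 0.05698 m
Re = 1.88×10^5, ε/D = 0.00268 → f = 0.02632 (Swamee-Jain)
Major: h_f = f(L/D)·V²/2g = 0.02632·5659·0.05698 = 8.486 m
Minor: ΣK = 1.62; h_m = ΣK·V²/2g = 0.09231 m
Total H_L = 8.486 + 0.09231 = 8.578 m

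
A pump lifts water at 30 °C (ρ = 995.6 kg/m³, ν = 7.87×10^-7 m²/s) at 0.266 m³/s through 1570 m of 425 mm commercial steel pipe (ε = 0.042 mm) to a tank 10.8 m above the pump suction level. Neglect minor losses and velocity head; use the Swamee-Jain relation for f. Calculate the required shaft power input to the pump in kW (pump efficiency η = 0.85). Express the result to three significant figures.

P_shaft ≈ 60.3 kW

V = 4Q/(πD²) = 1.875 m/s; Re = 1.01×10^6; ε/D = 9.88×10^-5; f = 0.01348
h_f = f(L/D)V²/2g = 8.921 m
Total head H = z + h_f = 10.8 + 8.921 = 19.72 m
P_hyd = ρgQH = 995.6·9.81·0.266·19.72 = 51.23 kW
P_shaft = P_hyd/η = 51.23/0.85 = 60.28 kW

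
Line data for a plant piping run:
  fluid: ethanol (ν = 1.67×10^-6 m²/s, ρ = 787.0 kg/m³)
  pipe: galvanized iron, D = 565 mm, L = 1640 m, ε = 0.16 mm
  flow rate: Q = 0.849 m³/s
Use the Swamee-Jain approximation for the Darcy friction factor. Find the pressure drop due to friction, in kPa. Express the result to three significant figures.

Δp ≈ 203 kPa

V = 4Q/(πD²) = 4·0.849/(π·0.565²) = 3.386 m/s
Re = VD/ν = 3.386·0.565/1.67×10^-6 = 1.15×10^6 → turbulent
ε/D = 0.16/565 = 2.83×10^-4
Swamee-Jain: f = 0.01551
h_f = f(L/D)V²/(2g) = 0.01551·(1640/0.565)·3.386²/(2·9.81) = 26.32 m
Δp = ρg·h_f = 787.0·9.81·26.32 = 203.2 kPa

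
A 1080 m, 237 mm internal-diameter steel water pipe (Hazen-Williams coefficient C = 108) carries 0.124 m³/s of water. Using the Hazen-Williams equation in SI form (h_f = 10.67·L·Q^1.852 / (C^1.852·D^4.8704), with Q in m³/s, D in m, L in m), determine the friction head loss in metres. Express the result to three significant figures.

h_f ≈ 45.9 m

h_f = 10.67·1080·0.124^1.852 / (108^1.852·0.237^4.8704) = 45.91 m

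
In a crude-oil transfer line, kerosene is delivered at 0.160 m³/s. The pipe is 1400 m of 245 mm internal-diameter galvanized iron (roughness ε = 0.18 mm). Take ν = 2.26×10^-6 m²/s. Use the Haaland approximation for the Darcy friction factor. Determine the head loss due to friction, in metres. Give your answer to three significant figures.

V = 4Q/(πD²) = 4·0.160/(π·0.245²) = 3.394 m/s
Re = VD/ν = 3.394·0.245/2.26×10^-6 = 3.68×10^5 → turbulent
ε/D = 0.18/245 = 7.35×10^-4
Haaland: f = 0.01914
h_f = f(L/D)V²/(2g) = 0.01914·(1400/0.245)·3.394²/(2·9.81) = 64.22 m

h_f ≈ 64.2 m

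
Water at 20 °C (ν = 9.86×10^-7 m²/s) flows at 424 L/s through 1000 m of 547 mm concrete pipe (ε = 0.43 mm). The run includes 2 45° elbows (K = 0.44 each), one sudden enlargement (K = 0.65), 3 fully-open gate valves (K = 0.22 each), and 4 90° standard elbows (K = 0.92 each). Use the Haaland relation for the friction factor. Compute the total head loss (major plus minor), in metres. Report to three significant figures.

V = 4Q/(πD²) = 1.804 m/s; V²/2g = 0.1659 m
Re = 1.00×10^6, ε/D = 7.86×10^-4 → f = 0.01889 (Haaland)
Major: h_f = f(L/D)·V²/2g = 0.01889·1828·0.1659 = 5.729 m
Minor: ΣK = 5.87; h_m = ΣK·V²/2g = 0.9740 m
Total H_L = 5.729 + 0.9740 = 6.703 m

H_L ≈ 6.70 m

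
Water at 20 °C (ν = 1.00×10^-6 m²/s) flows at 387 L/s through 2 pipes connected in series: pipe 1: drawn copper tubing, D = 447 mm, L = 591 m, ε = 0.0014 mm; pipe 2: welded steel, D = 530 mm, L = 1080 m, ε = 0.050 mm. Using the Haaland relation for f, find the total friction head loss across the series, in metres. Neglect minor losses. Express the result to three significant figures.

H ≈ 8.95 m

Pipe 1: V = 2.466 m/s, Re = 1.10×10^6, ε/D = 3.13×10^-6, f = 0.01145, h_1 = f(L/D)V²/2g = 4.694 m
Pipe 2: V = 1.754 m/s, Re = 9.30×10^5, ε/D = 9.43×10^-5, f = 0.01332, h_2 = f(L/D)V²/2g = 4.258 m
Series → Q common, losses add: H = Σh = 8.952 m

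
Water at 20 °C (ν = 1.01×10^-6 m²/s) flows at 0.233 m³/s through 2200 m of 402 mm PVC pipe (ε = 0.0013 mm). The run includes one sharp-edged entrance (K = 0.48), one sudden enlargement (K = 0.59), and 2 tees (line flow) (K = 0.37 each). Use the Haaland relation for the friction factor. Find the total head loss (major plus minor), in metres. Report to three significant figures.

V = 4Q/(πD²) = 1.836 m/s; V²/2g = 0.1718 m
Re = 7.31×10^5, ε/D = 3.23×10^-6 → f = 0.01227 (Haaland)
Major: h_f = f(L/D)·V²/2g = 0.01227·5473·0.1718 = 11.53 m
Minor: ΣK = 1.81; h_m = ΣK·V²/2g = 0.3109 m
Total H_L = 11.53 + 0.3109 = 11.84 m

H_L ≈ 11.8 m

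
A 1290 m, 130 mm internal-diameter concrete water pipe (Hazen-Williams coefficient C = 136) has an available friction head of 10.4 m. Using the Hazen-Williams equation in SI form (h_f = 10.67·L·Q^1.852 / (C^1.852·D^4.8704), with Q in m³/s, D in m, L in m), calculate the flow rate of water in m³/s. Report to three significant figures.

Q ≈ 0.0131 m³/s

Rearranging: Q = [h_f·C^1.852·D^4.8704 / (10.67·L)]^(1/1.852)
Q = [10.4·136^1.852·0.130^4.8704 / (10.67·1290)]^0.540 = 0.01312 m³/s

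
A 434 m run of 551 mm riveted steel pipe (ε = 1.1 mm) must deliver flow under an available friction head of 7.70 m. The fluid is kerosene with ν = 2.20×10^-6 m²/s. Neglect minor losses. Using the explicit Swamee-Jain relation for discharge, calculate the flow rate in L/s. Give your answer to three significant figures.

Swamee-Jain (Type II): Q = -0.965·√(gD⁵h_f/L)·ln[ε/(3.7D) + √(3.17ν²L/(gD³h_f))]
√(gD⁵h_f/L) = √(9.81·0.551⁵·7.70/434) = 0.09402
ε/(3.7D) = 5.40×10^-4; √(3.17ν²L/(gD³h_f)) = 2.30×10^-5
Q = -0.965·0.09402·ln(5.625×10^-4) = 0.6789 m³/s
Check: V = 2.85 m/s, Re = 7.13×10^5, f = 0.02376, h_f = 7.73 m ≈ 7.70 m ✓

Q ≈ 679 L/s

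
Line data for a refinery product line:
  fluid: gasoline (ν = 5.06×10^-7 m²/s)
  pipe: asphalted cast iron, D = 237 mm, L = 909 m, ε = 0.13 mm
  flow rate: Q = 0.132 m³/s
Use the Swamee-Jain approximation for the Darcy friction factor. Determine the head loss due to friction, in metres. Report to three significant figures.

h_f ≈ 30.6 m

V = 4Q/(πD²) = 4·0.132/(π·0.237²) = 2.992 m/s
Re = VD/ν = 2.992·0.237/5.06×10^-7 = 1.40×10^6 → turbulent
ε/D = 0.13/237 = 5.49×10^-4
Swamee-Jain: f = 0.01748
h_f = f(L/D)V²/(2g) = 0.01748·(909/0.237)·2.992²/(2·9.81) = 30.59 m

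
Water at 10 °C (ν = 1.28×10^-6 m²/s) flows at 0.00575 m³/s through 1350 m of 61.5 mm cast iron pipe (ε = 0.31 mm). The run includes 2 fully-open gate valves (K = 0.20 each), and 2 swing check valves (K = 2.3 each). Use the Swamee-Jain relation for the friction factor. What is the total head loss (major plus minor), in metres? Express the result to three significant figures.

H_L ≈ 134 m

V = 4Q/(πD²) = 1.936 m/s; V²/2g = 0.1910 m
Re = 9.30×10^4, ε/D = 0.00504 → f = 0.03171 (Swamee-Jain)
Major: h_f = f(L/D)·V²/2g = 0.03171·21951·0.1910 = 132.9 m
Minor: ΣK = 5.00; h_m = ΣK·V²/2g = 0.9548 m
Total H_L = 132.9 + 0.9548 = 133.9 m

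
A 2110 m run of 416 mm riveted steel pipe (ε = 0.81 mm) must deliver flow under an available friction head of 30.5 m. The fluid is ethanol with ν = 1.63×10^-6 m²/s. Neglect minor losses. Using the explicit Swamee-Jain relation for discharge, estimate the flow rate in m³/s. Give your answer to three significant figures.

Q ≈ 0.304 m³/s

Swamee-Jain (Type II): Q = -0.965·√(gD⁵h_f/L)·ln[ε/(3.7D) + √(3.17ν²L/(gD³h_f))]
√(gD⁵h_f/L) = √(9.81·0.416⁵·30.5/2110) = 0.04203
ε/(3.7D) = 5.26×10^-4; √(3.17ν²L/(gD³h_f)) = 2.87×10^-5
Q = -0.965·0.04203·ln(5.550×10^-4) = 0.3041 m³/s
Check: V = 2.24 m/s, Re = 5.71×10^5, f = 0.02369, h_f = 30.6 m ≈ 30.5 m ✓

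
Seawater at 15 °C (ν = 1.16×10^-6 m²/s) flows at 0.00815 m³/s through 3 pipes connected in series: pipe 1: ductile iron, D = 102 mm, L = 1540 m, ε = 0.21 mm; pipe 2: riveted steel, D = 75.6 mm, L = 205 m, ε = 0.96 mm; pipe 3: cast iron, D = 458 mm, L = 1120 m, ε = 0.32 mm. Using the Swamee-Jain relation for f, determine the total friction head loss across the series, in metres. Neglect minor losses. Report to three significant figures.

Pipe 1: V = 0.9974 m/s, Re = 8.77×10^4, ε/D = 0.00206, f = 0.02570, h_1 = f(L/D)V²/2g = 19.68 m
Pipe 2: V = 1.816 m/s, Re = 1.18×10^5, ε/D = 0.0127, f = 0.04181, h_2 = f(L/D)V²/2g = 19.05 m
Pipe 3: V = 0.04947 m/s, Re = 1.95×10^4, ε/D = 6.99×10^-4, f = 0.02760, h_3 = f(L/D)V²/2g = 0.008419 m
Series → Q common, losses add: H = Σh = 38.73 m

H ≈ 38.7 m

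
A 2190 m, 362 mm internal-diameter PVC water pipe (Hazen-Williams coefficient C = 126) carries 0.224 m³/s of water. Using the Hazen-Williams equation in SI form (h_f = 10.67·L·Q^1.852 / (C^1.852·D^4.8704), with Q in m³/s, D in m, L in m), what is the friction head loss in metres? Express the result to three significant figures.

h_f = 10.67·2190·0.224^1.852 / (126^1.852·0.362^4.8704) = 26.59 m

h_f ≈ 26.6 m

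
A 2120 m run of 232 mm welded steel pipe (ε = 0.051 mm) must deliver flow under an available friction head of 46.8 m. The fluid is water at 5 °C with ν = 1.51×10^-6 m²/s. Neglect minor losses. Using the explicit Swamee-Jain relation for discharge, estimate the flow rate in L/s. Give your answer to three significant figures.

Swamee-Jain (Type II): Q = -0.965·√(gD⁵h_f/L)·ln[ε/(3.7D) + √(3.17ν²L/(gD³h_f))]
√(gD⁵h_f/L) = √(9.81·0.232⁵·46.8/2120) = 0.01206
ε/(3.7D) = 5.94×10^-5; √(3.17ν²L/(gD³h_f)) = 5.17×10^-5
Q = -0.965·0.01206·ln(1.111×10^-4) = 0.1060 m³/s
Check: V = 2.51 m/s, Re = 3.85×10^5, f = 0.01606, h_f = 47.0 m ≈ 46.8 m ✓

Q ≈ 106 L/s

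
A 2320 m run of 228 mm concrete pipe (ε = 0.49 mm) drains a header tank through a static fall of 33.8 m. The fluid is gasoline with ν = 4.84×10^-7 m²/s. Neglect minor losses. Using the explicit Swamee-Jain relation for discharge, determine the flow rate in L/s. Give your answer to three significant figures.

Swamee-Jain (Type II): Q = -0.965·√(gD⁵h_f/L)·ln[ε/(3.7D) + √(3.17ν²L/(gD³h_f))]
√(gD⁵h_f/L) = √(9.81·0.228⁵·33.8/2320) = 0.009384
ε/(3.7D) = 5.81×10^-4; √(3.17ν²L/(gD³h_f)) = 2.09×10^-5
Q = -0.965·0.009384·ln(6.018×10^-4) = 0.06715 m³/s
Check: V = 1.64 m/s, Re = 7.75×10^5, f = 0.02419, h_f = 33.9 m ≈ 33.8 m ✓

Q ≈ 67.2 L/s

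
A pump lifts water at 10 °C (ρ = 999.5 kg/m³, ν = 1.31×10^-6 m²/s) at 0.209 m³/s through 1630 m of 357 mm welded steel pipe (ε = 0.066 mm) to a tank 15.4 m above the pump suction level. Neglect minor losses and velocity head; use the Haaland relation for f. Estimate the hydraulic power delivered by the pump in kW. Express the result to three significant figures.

P_hyd ≈ 62.7 kW

V = 4Q/(πD²) = 2.088 m/s; Re = 5.69×10^5; ε/D = 1.85×10^-4; f = 0.01498
h_f = f(L/D)V²/2g = 15.20 m
Total head H = z + h_f = 15.4 + 15.20 = 30.60 m
P_hyd = ρgQH = 999.5·9.81·0.209·30.60 = 62.71 kW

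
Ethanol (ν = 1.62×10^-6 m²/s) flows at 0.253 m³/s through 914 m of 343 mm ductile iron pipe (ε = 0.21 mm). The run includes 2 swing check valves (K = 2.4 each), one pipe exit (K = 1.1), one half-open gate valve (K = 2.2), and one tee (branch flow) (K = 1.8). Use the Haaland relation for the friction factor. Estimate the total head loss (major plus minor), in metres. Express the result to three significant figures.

V = 4Q/(πD²) = 2.738 m/s; V²/2g = 0.3821 m
Re = 5.80×10^5, ε/D = 6.12×10^-4 → f = 0.01816 (Haaland)
Major: h_f = f(L/D)·V²/2g = 0.01816·2665·0.3821 = 18.49 m
Minor: ΣK = 9.90; h_m = ΣK·V²/2g = 3.783 m
Total H_L = 18.49 + 3.783 = 22.27 m

H_L ≈ 22.3 m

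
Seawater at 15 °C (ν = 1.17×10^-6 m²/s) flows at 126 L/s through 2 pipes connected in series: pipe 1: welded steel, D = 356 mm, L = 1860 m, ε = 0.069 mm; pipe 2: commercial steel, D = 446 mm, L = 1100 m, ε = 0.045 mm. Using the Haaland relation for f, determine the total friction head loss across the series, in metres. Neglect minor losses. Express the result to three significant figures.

H ≈ 7.90 m

Pipe 1: V = 1.266 m/s, Re = 3.85×10^5, ε/D = 1.94×10^-4, f = 0.01560, h_1 = f(L/D)V²/2g = 6.656 m
Pipe 2: V = 0.8065 m/s, Re = 3.07×10^5, ε/D = 1.01×10^-4, f = 0.01519, h_2 = f(L/D)V²/2g = 1.242 m
Series → Q common, losses add: H = Σh = 7.898 m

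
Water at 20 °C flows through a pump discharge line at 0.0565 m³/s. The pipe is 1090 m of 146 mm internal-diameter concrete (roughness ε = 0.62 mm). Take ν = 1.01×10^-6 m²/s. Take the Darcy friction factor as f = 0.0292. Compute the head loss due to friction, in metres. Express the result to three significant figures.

h_f ≈ 127 m

V = 4Q/(πD²) = 4·0.0565/(π·0.146²) = 3.375 m/s
h_f = f(L/D)V²/(2g) = 0.02920·(1090/0.146)·3.375²/(2·9.81) = 126.6 m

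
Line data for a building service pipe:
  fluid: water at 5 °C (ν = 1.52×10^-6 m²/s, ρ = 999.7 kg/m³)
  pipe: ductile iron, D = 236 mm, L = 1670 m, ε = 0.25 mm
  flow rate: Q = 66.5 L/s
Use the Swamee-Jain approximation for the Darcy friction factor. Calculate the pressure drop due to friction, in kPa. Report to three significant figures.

Δp ≈ 174 kPa

V = 4Q/(πD²) = 4·0.0665/(π·0.236²) = 1.520 m/s
Re = VD/ν = 1.520·0.236/1.52×10^-6 = 2.36×10^5 → turbulent
ε/D = 0.25/236 = 0.00106
Swamee-Jain: f = 0.02123
h_f = f(L/D)V²/(2g) = 0.02123·(1670/0.236)·1.520²/(2·9.81) = 17.69 m
Δp = ρg·h_f = 999.7·9.81·17.69 = 173.5 kPa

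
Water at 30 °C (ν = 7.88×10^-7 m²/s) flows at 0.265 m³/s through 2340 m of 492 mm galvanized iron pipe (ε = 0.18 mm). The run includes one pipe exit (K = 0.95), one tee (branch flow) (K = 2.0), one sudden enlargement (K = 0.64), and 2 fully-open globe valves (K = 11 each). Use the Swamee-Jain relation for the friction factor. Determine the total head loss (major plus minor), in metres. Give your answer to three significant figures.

H_L ≈ 10.3 m

V = 4Q/(πD²) = 1.394 m/s; V²/2g = 0.09903 m
Re = 8.70×10^5, ε/D = 3.66×10^-4 → f = 0.01640 (Swamee-Jain)
Major: h_f = f(L/D)·V²/2g = 0.01640·4756·0.09903 = 7.726 m
Minor: ΣK = 25.6; h_m = ΣK·V²/2g = 2.534 m
Total H_L = 7.726 + 2.534 = 10.26 m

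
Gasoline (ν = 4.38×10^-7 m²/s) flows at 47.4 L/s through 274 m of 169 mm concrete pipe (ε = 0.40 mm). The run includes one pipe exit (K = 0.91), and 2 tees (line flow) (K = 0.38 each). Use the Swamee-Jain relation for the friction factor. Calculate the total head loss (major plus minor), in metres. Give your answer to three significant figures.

H_L ≈ 9.53 m

V = 4Q/(πD²) = 2.113 m/s; V²/2g = 0.2276 m
Re = 8.15×10^5, ε/D = 0.00237 → f = 0.02479 (Swamee-Jain)
Major: h_f = f(L/D)·V²/2g = 0.02479·1621·0.2276 = 9.146 m
Minor: ΣK = 1.67; h_m = ΣK·V²/2g = 0.3801 m
Total H_L = 9.146 + 0.3801 = 9.526 m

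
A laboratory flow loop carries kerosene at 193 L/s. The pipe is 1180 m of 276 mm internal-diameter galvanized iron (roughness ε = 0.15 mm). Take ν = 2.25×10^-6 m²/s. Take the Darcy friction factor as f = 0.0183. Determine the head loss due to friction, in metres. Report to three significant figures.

h_f ≈ 41.5 m

V = 4Q/(πD²) = 4·0.193/(π·0.276²) = 3.226 m/s
h_f = f(L/D)V²/(2g) = 0.01830·(1180/0.276)·3.226²/(2·9.81) = 41.50 m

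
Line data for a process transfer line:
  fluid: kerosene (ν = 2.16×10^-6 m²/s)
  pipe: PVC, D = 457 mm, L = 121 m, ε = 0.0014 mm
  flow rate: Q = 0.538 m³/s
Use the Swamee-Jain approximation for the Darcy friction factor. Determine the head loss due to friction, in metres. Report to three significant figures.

V = 4Q/(πD²) = 4·0.538/(π·0.457²) = 3.280 m/s
Re = VD/ν = 3.280·0.457/2.16×10^-6 = 6.94×10^5 → turbulent
ε/D = 0.0014/457 = 3.06×10^-6
Swamee-Jain: f = 0.01242
h_f = f(L/D)V²/(2g) = 0.01242·(121/0.457)·3.280²/(2·9.81) = 1.803 m

h_f ≈ 1.80 m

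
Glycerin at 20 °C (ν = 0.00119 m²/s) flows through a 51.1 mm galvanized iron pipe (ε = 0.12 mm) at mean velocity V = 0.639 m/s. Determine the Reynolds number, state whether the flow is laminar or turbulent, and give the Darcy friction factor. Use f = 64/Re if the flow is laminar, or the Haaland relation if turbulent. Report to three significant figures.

Re ≈ 27.4; laminar; f = 64/Re ≈ 2.33

Re = VD/ν = 0.6390·0.0511/0.00119 = 27.4
Re < 2300 → laminar → f = 64/Re = 2.332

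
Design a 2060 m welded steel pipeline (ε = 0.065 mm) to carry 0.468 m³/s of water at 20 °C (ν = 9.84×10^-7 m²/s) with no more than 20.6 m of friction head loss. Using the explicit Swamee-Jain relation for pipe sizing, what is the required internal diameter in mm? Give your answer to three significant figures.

D ≈ 483 mm

Swamee-Jain (Type III): D = 0.66·[ε^1.25·(LQ²/(gh_f))^4.75 + ν·Q^9.4·(L/(gh_f))^5.2]^0.04
LQ²/(gh_f) = 2.233; L/(gh_f) = 10.19
Term 1 = ε^1.25·(…)^4.75 = 2.65×10^-4; Term 2 = ν·Q^9.4·(…)^5.2 = 1.37×10^-4
D = 0.66·(2.65×10^-4 + 1.37×10^-4)^0.04 = 0.4827 m = 483 mm
Check: V = 2.56 m/s, Re = 1.25×10^6, f = 0.01378, h_f = 19.6 m ≈ 20.6 m ✓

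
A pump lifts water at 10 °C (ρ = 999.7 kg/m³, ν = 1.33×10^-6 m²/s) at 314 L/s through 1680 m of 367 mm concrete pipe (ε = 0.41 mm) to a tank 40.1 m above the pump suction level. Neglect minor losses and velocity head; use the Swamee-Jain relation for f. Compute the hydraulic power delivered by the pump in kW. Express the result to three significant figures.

P_hyd ≈ 254 kW

V = 4Q/(πD²) = 2.968 m/s; Re = 8.19×10^5; ε/D = 0.00112; f = 0.02061
h_f = f(L/D)V²/2g = 42.38 m
Total head H = z + h_f = 40.1 + 42.38 = 82.48 m
P_hyd = ρgQH = 999.7·9.81·0.314·82.48 = 254.0 kW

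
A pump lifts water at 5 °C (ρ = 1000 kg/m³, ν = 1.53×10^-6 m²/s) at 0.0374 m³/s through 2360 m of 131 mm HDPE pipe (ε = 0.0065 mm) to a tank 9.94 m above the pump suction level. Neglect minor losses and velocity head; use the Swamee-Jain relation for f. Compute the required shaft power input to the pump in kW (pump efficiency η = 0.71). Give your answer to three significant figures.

P_shaft ≈ 61.8 kW

V = 4Q/(πD²) = 2.775 m/s; Re = 2.38×10^5; ε/D = 4.96×10^-5; f = 0.01551
h_f = f(L/D)V²/2g = 109.7 m
Total head H = z + h_f = 9.94 + 109.7 = 119.6 m
P_hyd = ρgQH = 1000·9.81·0.0374·119.6 = 43.89 kW
P_shaft = P_hyd/η = 43.89/0.71 = 61.81 kW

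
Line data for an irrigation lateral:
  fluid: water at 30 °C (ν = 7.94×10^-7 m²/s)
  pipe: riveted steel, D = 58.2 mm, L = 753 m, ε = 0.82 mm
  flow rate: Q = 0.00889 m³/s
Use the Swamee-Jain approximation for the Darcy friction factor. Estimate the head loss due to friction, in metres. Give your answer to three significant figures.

h_f ≈ 317 m

V = 4Q/(πD²) = 4·0.00889/(π·0.0582²) = 3.342 m/s
Re = VD/ν = 3.342·0.0582/7.94×10^-7 = 2.45×10^5 → turbulent
ε/D = 0.82/58.2 = 0.0141
Swamee-Jain: f = 0.04304
h_f = f(L/D)V²/(2g) = 0.04304·(753/0.0582)·3.342²/(2·9.81) = 316.9 m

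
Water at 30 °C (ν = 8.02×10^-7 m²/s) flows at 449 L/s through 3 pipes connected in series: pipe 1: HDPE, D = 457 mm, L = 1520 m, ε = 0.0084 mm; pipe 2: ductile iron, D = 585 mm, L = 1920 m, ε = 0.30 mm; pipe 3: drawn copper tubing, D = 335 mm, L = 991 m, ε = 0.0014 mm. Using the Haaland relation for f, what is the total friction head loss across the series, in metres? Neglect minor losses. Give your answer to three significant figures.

Pipe 1: V = 2.737 m/s, Re = 1.56×10^6, ε/D = 1.84×10^-5, f = 0.01123, h_1 = f(L/D)V²/2g = 14.26 m
Pipe 2: V = 1.670 m/s, Re = 1.22×10^6, ε/D = 5.13×10^-4, f = 0.01719, h_2 = f(L/D)V²/2g = 8.022 m
Pipe 3: V = 5.094 m/s, Re = 2.13×10^6, ε/D = 4.18×10^-6, f = 0.01037, h_3 = f(L/D)V²/2g = 40.56 m
Series → Q common, losses add: H = Σh = 62.84 m

H ≈ 62.8 m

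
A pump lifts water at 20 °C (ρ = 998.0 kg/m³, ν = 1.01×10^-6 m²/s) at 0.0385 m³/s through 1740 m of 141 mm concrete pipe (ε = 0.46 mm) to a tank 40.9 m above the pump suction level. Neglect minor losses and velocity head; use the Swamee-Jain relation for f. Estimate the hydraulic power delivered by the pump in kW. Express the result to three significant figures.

V = 4Q/(πD²) = 2.466 m/s; Re = 3.44×10^5; ε/D = 0.00326; f = 0.02730
h_f = f(L/D)V²/2g = 104.4 m
Total head H = z + h_f = 40.9 + 104.4 = 145.3 m
P_hyd = ρgQH = 998.0·9.81·0.0385·145.3 = 54.76 kW

P_hyd ≈ 54.8 kW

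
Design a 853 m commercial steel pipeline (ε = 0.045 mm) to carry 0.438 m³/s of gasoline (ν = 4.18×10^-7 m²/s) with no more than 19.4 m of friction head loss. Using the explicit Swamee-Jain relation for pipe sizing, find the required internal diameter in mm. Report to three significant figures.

Swamee-Jain (Type III): D = 0.66·[ε^1.25·(LQ²/(gh_f))^4.75 + ν·Q^9.4·(L/(gh_f))^5.2]^0.04
LQ²/(gh_f) = 0.8599; L/(gh_f) = 4.482
Term 1 = ε^1.25·(…)^4.75 = 1.80×10^-6; Term 2 = ν·Q^9.4·(…)^5.2 = 4.35×10^-7
D = 0.66·(1.80×10^-6 + 4.35×10^-7)^0.04 = 0.3922 m = 392 mm
Check: V = 3.63 m/s, Re = 3.40×10^6, f = 0.01284, h_f = 18.7 m ≈ 19.4 m ✓

D ≈ 392 mm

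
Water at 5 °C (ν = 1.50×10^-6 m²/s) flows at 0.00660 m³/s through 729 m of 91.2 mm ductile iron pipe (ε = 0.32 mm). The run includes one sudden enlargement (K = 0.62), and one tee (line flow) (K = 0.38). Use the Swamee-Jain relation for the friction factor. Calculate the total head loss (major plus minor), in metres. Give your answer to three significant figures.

V = 4Q/(πD²) = 1.010 m/s; V²/2g = 0.05203 m
Re = 6.14×10^4, ε/D = 0.00351 → f = 0.02952 (Swamee-Jain)
Major: h_f = f(L/D)·V²/2g = 0.02952·7993·0.05203 = 12.28 m
Minor: ΣK = 1.00; h_m = ΣK·V²/2g = 0.05203 m
Total H_L = 12.28 + 0.05203 = 12.33 m

H_L ≈ 12.3 m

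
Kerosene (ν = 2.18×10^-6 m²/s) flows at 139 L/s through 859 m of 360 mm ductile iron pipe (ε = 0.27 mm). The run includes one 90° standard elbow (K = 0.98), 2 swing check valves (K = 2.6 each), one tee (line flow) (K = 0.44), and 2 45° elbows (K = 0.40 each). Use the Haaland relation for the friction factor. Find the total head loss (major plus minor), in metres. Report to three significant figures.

V = 4Q/(πD²) = 1.366 m/s; V²/2g = 0.09505 m
Re = 2.26×10^5, ε/D = 7.50×10^-4 → f = 0.01970 (Haaland)
Major: h_f = f(L/D)·V²/2g = 0.01970·2386·0.09505 = 4.468 m
Minor: ΣK = 7.42; h_m = ΣK·V²/2g = 0.7053 m
Total H_L = 4.468 + 0.7053 = 5.173 m

H_L ≈ 5.17 m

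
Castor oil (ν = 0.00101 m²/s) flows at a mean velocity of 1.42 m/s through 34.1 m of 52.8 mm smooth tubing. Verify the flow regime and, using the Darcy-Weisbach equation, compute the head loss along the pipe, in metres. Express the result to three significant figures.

h_f ≈ 57.2 m

Re = VD/ν = 1.42·0.05280/0.00101 = 74.2 → laminar (Re < 2300)
f = 64/Re = 0.8621
h_f = f(L/D)V²/(2g) = 0.8621·(34.1/0.05280)·1.42²/(2·9.81) = 57.22 m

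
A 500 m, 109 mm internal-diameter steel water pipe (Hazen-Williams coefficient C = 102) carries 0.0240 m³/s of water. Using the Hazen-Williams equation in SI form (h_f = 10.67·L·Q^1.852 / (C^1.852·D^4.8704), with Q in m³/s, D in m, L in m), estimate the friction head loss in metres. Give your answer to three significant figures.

h_f = 10.67·500·0.0240^1.852 / (102^1.852·0.109^4.8704) = 49.60 m

h_f ≈ 49.6 m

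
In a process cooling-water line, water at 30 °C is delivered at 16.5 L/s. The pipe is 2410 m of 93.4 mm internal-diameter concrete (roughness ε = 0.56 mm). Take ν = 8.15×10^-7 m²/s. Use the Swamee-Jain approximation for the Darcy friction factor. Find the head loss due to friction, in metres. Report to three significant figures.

h_f ≈ 248 m

V = 4Q/(πD²) = 4·0.0165/(π·0.0934²) = 2.408 m/s
Re = VD/ν = 2.408·0.0934/8.15×10^-7 = 2.76×10^5 → turbulent
ε/D = 0.56/93.4 = 0.00600
Swamee-Jain: f = 0.03255
h_f = f(L/D)V²/(2g) = 0.03255·(2410/0.0934)·2.408²/(2·9.81) = 248.3 m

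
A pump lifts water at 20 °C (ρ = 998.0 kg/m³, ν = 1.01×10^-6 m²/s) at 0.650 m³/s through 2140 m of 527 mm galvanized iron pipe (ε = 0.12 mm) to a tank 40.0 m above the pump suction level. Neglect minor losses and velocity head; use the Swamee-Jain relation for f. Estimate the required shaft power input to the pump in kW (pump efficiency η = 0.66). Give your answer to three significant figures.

V = 4Q/(πD²) = 2.980 m/s; Re = 1.55×10^6; ε/D = 2.28×10^-4; f = 0.01477
h_f = f(L/D)V²/2g = 27.15 m
Total head H = z + h_f = 40.0 + 27.15 = 67.15 m
P_hyd = ρgQH = 998.0·9.81·0.650·67.15 = 427.3 kW
P_shaft = P_hyd/η = 427.3/0.66 = 647.4 kW

P_shaft ≈ 647 kW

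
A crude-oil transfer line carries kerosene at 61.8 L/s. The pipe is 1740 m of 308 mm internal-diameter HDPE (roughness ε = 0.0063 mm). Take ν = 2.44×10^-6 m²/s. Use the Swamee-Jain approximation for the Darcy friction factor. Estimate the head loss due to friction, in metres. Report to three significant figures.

h_f ≈ 3.53 m

V = 4Q/(πD²) = 4·0.0618/(π·0.308²) = 0.8295 m/s
Re = VD/ν = 0.8295·0.308/2.44×10^-6 = 1.05×10^5 → turbulent
ε/D = 0.0063/308 = 2.05×10^-5
Swamee-Jain: f = 0.01782
h_f = f(L/D)V²/(2g) = 0.01782·(1740/0.308)·0.8295²/(2·9.81) = 3.530 m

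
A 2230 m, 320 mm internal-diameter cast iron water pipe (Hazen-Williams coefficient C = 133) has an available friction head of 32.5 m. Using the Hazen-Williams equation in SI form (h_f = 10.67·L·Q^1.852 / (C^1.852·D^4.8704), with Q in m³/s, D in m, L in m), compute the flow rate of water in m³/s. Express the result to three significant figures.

Rearranging: Q = [h_f·C^1.852·D^4.8704 / (10.67·L)]^(1/1.852)
Q = [32.5·133^1.852·0.320^4.8704 / (10.67·2230)]^0.540 = 0.1887 m³/s

Q ≈ 0.189 m³/s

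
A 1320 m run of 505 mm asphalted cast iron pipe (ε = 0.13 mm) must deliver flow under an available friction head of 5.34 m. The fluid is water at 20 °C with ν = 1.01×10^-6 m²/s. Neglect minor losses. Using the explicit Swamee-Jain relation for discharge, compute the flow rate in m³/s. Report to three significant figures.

Q ≈ 0.323 m³/s

Swamee-Jain (Type II): Q = -0.965·√(gD⁵h_f/L)·ln[ε/(3.7D) + √(3.17ν²L/(gD³h_f))]
√(gD⁵h_f/L) = √(9.81·0.505⁵·5.34/1320) = 0.03610
ε/(3.7D) = 6.96×10^-5; √(3.17ν²L/(gD³h_f)) = 2.52×10^-5
Q = -0.965·0.03610·ln(9.473×10^-5) = 0.3228 m³/s
Check: V = 1.61 m/s, Re = 8.06×10^5, f = 0.01553, h_f = 5.37 m ≈ 5.34 m ✓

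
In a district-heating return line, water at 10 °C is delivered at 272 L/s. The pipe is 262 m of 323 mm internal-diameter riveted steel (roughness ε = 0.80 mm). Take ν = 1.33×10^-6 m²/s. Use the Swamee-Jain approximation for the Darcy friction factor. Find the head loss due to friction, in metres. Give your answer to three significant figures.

h_f ≈ 11.4 m

V = 4Q/(πD²) = 4·0.272/(π·0.323²) = 3.320 m/s
Re = VD/ν = 3.320·0.323/1.33×10^-6 = 8.06×10^5 → turbulent
ε/D = 0.80/323 = 0.00248
Swamee-Jain: f = 0.02509
h_f = f(L/D)V²/(2g) = 0.02509·(262/0.323)·3.320²/(2·9.81) = 11.43 m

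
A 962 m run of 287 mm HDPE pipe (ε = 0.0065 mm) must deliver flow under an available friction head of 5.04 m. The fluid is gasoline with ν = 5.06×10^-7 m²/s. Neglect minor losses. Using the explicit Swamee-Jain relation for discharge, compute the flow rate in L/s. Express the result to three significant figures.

Swamee-Jain (Type II): Q = -0.965·√(gD⁵h_f/L)·ln[ε/(3.7D) + √(3.17ν²L/(gD³h_f))]
√(gD⁵h_f/L) = √(9.81·0.287⁵·5.04/962) = 0.01000
ε/(3.7D) = 6.12×10^-6; √(3.17ν²L/(gD³h_f)) = 2.58×10^-5
Q = -0.965·0.01000·ln(3.197×10^-5) = 0.09992 m³/s
Check: V = 1.54 m/s, Re = 8.76×10^5, f = 0.01236, h_f = 5.04 m ≈ 5.04 m ✓

Q ≈ 99.9 L/s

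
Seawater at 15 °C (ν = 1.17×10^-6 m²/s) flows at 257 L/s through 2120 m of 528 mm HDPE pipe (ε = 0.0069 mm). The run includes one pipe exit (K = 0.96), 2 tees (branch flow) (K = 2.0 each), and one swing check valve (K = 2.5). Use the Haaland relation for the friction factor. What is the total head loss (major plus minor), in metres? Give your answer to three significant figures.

H_L ≈ 4.21 m

V = 4Q/(πD²) = 1.174 m/s; V²/2g = 0.07022 m
Re = 5.30×10^5, ε/D = 1.31×10^-5 → f = 0.01309 (Haaland)
Major: h_f = f(L/D)·V²/2g = 0.01309·4015·0.07022 = 3.689 m
Minor: ΣK = 7.46; h_m = ΣK·V²/2g = 0.5238 m
Total H_L = 3.689 + 0.5238 = 4.213 m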